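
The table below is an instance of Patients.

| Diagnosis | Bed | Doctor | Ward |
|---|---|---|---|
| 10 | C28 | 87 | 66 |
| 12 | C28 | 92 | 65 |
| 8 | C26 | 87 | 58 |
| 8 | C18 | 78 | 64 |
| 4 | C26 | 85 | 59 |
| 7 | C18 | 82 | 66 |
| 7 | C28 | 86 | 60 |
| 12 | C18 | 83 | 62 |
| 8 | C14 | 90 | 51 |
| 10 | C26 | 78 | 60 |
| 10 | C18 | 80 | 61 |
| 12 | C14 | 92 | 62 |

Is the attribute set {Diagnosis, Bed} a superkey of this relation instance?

Yes

All 12 rows have distinct {Diagnosis, Bed} values, so {Diagnosis, Bed} → (all attributes) holds and {Diagnosis, Bed} is a superkey.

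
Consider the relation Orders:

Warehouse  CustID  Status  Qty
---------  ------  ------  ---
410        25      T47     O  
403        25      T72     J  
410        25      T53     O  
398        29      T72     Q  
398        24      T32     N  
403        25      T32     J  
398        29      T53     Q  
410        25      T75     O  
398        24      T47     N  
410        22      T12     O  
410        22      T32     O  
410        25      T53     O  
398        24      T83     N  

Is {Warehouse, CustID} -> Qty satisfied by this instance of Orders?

(Warehouse=410, CustID=25): 4 rows → Qty = O, O, O, O ✓
(Warehouse=403, CustID=25): 2 rows → Qty = J, J ✓
(Warehouse=398, CustID=29): 2 rows → Qty = Q, Q ✓
(Warehouse=398, CustID=24): 3 rows → Qty = N, N, N ✓
(Warehouse=410, CustID=22): 2 rows → Qty = O, O ✓
Every {Warehouse, CustID} value is associated with a single Qty value, so {Warehouse, CustID} -> Qty holds.

Yes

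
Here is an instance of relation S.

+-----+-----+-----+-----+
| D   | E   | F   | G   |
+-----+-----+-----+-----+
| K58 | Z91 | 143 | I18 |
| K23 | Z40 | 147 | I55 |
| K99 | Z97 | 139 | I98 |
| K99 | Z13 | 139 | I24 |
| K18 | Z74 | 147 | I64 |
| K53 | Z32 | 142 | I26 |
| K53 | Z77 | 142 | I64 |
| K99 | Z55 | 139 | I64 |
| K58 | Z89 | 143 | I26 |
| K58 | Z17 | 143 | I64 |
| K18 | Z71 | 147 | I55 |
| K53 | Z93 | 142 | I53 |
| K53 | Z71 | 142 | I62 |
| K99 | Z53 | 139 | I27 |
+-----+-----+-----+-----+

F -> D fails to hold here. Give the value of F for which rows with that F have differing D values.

F=143: 3 rows → D = K58, K58, K58 ✓
F=147: 3 rows → D takes values {K23, K18} — violation
F=139: 4 rows → D = K99, K99, K99, K99 ✓
F=142: 4 rows → D = K53, K53, K53, K53 ✓
The only F value with inconsistent D is F=147.

147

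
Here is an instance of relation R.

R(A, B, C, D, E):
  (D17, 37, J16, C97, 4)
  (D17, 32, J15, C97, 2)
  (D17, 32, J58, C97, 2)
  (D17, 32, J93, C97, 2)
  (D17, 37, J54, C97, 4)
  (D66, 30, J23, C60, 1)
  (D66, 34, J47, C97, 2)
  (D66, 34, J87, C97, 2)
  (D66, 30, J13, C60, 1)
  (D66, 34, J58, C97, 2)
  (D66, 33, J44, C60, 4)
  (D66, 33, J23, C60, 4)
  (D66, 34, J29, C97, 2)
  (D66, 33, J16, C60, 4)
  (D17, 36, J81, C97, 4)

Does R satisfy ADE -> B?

(A=D17, D=C97, E=4): 3 rows → B takes values {37, 36} — violation
(A=D17, D=C97, E=2): 3 rows → B = 32, 32, 32 ✓
(A=D66, D=C60, E=1): 2 rows → B = 30, 30 ✓
(A=D66, D=C97, E=2): 4 rows → B = 34, 34, 34, 34 ✓
(A=D66, D=C60, E=4): 3 rows → B = 33, 33, 33 ✓
Two rows agree on ADE but differ on B, so ADE -> B does not hold.

No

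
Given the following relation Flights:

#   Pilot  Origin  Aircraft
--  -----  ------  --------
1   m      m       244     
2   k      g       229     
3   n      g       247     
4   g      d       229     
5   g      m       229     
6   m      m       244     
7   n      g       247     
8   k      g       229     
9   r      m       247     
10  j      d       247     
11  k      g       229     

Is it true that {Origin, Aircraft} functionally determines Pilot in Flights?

(Origin=m, Aircraft=244): rows 1, 6 → Pilot = m, m ✓
(Origin=g, Aircraft=229): rows 2, 8, 11 → Pilot = k, k, k ✓
(Origin=g, Aircraft=247): rows 3, 7 → Pilot = n, n ✓
(Origin=d, Aircraft=229): row 4 → Pilot = g ✓
(Origin=m, Aircraft=229): row 5 → Pilot = g ✓
(Origin=m, Aircraft=247): row 9 → Pilot = r ✓
(Origin=d, Aircraft=247): row 10 → Pilot = j ✓
Every {Origin, Aircraft} value is associated with a single Pilot value, so {Origin, Aircraft} -> Pilot holds.

Yes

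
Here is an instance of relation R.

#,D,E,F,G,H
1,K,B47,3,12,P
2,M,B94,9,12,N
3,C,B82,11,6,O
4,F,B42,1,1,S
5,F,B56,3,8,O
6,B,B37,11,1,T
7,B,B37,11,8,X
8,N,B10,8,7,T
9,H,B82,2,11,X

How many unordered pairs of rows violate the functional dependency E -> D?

1

E=B82: violating pairs (3,9) — 1 pair.
E=B37: all 2 rows agree on D — 0 pairs.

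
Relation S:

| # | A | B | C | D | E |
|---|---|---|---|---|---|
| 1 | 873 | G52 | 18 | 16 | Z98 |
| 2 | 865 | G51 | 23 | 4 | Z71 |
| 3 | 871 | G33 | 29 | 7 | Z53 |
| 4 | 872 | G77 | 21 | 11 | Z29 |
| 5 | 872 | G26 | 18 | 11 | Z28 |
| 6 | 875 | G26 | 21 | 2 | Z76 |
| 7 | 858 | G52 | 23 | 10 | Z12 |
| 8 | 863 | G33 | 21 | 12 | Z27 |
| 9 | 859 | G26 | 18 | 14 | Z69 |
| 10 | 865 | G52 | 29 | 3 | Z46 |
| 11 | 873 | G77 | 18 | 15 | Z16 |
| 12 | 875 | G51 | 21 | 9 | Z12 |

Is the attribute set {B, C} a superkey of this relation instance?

No

Rows 5 and 9 have the same {B, C} value (B=G26, C=18) but are distinct tuples, so {B, C} does not determine every attribute — not a superkey.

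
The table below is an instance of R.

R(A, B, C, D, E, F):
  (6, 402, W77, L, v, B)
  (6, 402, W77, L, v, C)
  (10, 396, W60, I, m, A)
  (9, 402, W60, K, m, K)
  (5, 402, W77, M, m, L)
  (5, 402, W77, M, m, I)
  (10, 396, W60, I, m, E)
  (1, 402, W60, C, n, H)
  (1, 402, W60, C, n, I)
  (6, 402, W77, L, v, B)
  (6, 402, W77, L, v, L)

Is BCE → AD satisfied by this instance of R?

(B=402, C=W77, E=v): 4 rows → {A,D} = (6, L), (6, L), (6, L), (6, L) ✓
(B=396, C=W60, E=m): 2 rows → {A,D} = (10, I), (10, I) ✓
(B=402, C=W60, E=m): 1 row → {A,D} = (9, K) ✓
(B=402, C=W77, E=m): 2 rows → {A,D} = (5, M), (5, M) ✓
(B=402, C=W60, E=n): 2 rows → {A,D} = (1, C), (1, C) ✓
Every BCE value is associated with a single AD value, so BCE → AD holds.

Yes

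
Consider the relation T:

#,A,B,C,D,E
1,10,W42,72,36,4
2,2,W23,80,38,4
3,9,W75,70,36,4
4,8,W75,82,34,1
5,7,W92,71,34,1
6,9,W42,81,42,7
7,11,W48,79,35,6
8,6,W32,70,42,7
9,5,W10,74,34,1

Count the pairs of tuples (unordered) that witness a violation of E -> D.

2

E=4: violating pairs (1,2), (2,3) — 2 pairs.
E=1: all 3 rows agree on D — 0 pairs.
E=7: all 2 rows agree on D — 0 pairs.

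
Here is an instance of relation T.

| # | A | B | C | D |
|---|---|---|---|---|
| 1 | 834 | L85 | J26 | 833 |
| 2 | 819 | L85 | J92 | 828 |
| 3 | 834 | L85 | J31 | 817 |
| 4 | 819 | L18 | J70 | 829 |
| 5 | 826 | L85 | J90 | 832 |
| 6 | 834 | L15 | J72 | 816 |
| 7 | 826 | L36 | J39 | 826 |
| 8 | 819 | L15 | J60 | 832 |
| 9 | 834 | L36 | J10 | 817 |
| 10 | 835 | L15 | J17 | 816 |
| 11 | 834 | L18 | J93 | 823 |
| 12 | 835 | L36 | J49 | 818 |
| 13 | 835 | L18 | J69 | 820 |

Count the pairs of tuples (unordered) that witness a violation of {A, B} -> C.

1

(A=834, B=L85): violating pairs (1,3) — 1 pair.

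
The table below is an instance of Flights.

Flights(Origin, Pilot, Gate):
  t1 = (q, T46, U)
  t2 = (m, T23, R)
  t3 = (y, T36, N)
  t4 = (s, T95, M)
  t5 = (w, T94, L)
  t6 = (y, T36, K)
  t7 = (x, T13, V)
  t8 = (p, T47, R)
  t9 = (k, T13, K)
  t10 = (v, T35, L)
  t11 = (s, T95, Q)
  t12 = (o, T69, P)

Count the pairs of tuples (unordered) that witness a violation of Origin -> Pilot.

0

Origin=y: all 2 rows agree on Pilot — 0 pairs.
Origin=s: all 2 rows agree on Pilot — 0 pairs.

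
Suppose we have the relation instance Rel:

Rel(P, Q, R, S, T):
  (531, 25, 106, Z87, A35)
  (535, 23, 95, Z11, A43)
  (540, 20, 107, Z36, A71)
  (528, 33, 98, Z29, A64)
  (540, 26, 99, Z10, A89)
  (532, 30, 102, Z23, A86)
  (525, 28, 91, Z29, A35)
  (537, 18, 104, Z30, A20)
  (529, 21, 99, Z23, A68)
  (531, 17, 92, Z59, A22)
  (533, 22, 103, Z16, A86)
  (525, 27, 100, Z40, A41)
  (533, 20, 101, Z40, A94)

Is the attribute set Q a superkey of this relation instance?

Two distinct rows share Q=20, so Q does not determine every attribute — not a superkey.

No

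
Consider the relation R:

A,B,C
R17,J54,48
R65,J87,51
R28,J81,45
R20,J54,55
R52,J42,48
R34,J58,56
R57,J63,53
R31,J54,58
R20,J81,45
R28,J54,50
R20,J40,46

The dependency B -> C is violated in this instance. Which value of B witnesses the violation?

B=J54: 4 rows → C takes values {48, 55, 58, 50} — violation
B=J87: 1 row → C = 51 ✓
B=J81: 2 rows → C = 45, 45 ✓
B=J42: 1 row → C = 48 ✓
B=J58: 1 row → C = 56 ✓
B=J63: 1 row → C = 53 ✓
B=J40: 1 row → C = 46 ✓
The only B value with inconsistent C is B=J54.

J54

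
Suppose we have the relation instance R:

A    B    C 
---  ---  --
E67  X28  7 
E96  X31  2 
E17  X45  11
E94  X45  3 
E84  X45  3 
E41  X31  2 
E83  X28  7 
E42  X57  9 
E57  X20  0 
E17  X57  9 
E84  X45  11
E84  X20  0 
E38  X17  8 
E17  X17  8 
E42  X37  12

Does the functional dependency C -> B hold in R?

Yes

C=7: 2 rows → B = X28, X28 ✓
C=2: 2 rows → B = X31, X31 ✓
C=11: 2 rows → B = X45, X45 ✓
C=3: 2 rows → B = X45, X45 ✓
C=9: 2 rows → B = X57, X57 ✓
C=0: 2 rows → B = X20, X20 ✓
C=8: 2 rows → B = X17, X17 ✓
C=12: 1 row → B = X37 ✓
Every C value is associated with a single B value, so C -> B holds.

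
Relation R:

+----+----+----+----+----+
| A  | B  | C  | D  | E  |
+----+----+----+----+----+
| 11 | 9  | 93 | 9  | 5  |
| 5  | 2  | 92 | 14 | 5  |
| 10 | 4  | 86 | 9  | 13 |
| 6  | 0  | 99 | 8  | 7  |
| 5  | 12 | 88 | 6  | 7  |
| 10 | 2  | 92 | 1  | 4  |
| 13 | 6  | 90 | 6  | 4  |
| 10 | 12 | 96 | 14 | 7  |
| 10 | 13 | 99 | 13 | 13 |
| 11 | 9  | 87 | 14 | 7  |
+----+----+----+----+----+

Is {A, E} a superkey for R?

No

Two distinct rows share (A=10, E=13), so {A, E} does not determine every attribute — not a superkey.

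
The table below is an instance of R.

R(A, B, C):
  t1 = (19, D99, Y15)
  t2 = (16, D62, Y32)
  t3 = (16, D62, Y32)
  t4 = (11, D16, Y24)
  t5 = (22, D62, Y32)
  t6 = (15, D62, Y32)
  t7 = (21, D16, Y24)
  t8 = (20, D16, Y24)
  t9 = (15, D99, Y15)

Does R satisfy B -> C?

B=D99: rows 1, 9 → C = Y15, Y15 ✓
B=D62: rows 2, 3, 5, 6 → C = Y32, Y32, Y32, Y32 ✓
B=D16: rows 4, 7, 8 → C = Y24, Y24, Y24 ✓
Every B value is associated with a single C value, so B -> C holds.

Yes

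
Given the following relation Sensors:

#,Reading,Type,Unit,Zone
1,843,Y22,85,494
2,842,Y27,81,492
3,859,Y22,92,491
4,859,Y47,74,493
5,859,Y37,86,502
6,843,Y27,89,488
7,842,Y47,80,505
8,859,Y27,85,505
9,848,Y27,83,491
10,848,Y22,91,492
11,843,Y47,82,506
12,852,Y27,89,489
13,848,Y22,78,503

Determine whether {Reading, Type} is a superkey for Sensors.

No

Rows 10 and 13 have the same {Reading, Type} value (Reading=848, Type=Y22) but are distinct tuples, so {Reading, Type} does not determine every attribute — not a superkey.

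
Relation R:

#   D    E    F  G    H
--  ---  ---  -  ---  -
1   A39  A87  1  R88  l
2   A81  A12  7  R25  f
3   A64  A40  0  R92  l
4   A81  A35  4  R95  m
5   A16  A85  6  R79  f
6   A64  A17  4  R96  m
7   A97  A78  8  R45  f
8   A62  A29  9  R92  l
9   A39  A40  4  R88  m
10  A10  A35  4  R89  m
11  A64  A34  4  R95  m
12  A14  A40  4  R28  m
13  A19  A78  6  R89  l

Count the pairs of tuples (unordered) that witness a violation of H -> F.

H=l: violating pairs (1,3), (1,8), (1,13), (3,8), (3,13), (8,13) — 6 pairs.
H=f: violating pairs (2,5), (2,7), (5,7) — 3 pairs.
H=m: all 6 rows agree on F — 0 pairs.

9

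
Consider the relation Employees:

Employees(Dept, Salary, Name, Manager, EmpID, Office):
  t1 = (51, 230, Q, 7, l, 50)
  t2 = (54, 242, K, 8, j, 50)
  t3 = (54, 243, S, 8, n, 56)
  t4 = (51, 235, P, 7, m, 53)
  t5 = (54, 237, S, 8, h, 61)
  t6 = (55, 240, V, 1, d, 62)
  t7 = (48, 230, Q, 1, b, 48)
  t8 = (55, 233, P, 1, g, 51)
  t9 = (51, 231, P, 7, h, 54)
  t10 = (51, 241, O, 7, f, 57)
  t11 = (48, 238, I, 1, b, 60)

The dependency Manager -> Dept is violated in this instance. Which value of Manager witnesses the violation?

1

Manager=7: rows 1, 4, 9, 10 → Dept = 51, 51, 51, 51 ✓
Manager=8: rows 2, 3, 5 → Dept = 54, 54, 54 ✓
Manager=1: rows 6, 7, 8, 11 → Dept takes values {55, 48} — violation
The only Manager value with inconsistent Dept is Manager=1.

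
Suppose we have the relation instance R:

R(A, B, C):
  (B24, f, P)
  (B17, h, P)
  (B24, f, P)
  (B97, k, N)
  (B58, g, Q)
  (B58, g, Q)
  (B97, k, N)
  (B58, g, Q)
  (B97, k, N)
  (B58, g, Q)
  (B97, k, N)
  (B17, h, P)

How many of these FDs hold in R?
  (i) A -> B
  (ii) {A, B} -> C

2

(i) A -> B: every LHS value maps to a single RHS value — holds.
(ii) {A, B} -> C: every LHS value maps to a single RHS value — holds.
2 of the 2 dependencies hold.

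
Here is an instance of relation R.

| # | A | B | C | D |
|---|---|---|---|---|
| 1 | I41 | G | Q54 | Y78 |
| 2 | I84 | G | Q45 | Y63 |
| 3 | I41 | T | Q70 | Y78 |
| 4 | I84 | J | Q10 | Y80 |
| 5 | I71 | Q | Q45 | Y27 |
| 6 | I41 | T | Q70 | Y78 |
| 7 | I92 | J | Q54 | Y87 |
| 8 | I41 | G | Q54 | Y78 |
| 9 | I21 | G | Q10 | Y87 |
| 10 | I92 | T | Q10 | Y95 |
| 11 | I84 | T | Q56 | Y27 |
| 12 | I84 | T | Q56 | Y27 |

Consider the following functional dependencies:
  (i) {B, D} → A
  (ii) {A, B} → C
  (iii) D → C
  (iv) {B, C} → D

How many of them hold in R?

3

(i) {B, D} → A: every LHS value maps to a single RHS value — holds.
(ii) {A, B} → C: every LHS value maps to a single RHS value — holds.
(iii) D → C: D=Y78: rows 1, 3, 6, 8 → C takes values {Q54, Q70} — violation; D=Y27: rows 5, 11, 12 → C takes values {Q45, Q56} — violation; D=Y87: rows 7, 9 → C takes values {Q54, Q10} — violation — fails.
(iv) {B, C} → D: every LHS value maps to a single RHS value — holds.
3 of the 4 dependencies hold.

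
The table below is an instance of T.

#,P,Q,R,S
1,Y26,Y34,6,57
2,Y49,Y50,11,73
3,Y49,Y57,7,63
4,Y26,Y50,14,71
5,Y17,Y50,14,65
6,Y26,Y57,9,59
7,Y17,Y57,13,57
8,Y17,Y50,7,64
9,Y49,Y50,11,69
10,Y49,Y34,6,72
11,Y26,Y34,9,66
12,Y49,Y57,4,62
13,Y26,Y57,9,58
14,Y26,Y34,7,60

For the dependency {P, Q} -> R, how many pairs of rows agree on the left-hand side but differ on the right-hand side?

5

(P=Y26, Q=Y34): violating pairs (1,11), (1,14), (11,14) — 3 pairs.
(P=Y49, Q=Y50): all 2 rows agree on R — 0 pairs.
(P=Y49, Q=Y57): violating pairs (3,12) — 1 pair.
(P=Y17, Q=Y50): violating pairs (5,8) — 1 pair.
(P=Y26, Q=Y57): all 2 rows agree on R — 0 pairs.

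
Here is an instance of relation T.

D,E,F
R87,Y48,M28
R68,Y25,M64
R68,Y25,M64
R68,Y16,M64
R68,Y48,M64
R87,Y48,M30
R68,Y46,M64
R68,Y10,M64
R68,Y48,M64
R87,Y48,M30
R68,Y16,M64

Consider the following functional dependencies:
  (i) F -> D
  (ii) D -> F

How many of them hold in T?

(i) F -> D: every LHS value maps to a single RHS value — holds.
(ii) D -> F: D=R87: 3 rows → F takes values {M28, M30} — violation — fails.
1 of the 2 dependencies holds.

1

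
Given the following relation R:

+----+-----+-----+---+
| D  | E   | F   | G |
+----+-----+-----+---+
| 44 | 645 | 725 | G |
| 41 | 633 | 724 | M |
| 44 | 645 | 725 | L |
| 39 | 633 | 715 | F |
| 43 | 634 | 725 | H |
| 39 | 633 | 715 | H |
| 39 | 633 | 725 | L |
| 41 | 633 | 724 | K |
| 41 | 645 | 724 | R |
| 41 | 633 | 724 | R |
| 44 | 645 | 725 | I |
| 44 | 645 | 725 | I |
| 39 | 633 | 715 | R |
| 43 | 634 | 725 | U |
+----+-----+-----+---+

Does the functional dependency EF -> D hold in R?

Yes

(E=645, F=725): 4 rows → D = 44, 44, 44, 44 ✓
(E=633, F=724): 3 rows → D = 41, 41, 41 ✓
(E=633, F=715): 3 rows → D = 39, 39, 39 ✓
(E=634, F=725): 2 rows → D = 43, 43 ✓
(E=633, F=725): 1 row → D = 39 ✓
(E=645, F=724): 1 row → D = 41 ✓
Every EF value is associated with a single D value, so EF -> D holds.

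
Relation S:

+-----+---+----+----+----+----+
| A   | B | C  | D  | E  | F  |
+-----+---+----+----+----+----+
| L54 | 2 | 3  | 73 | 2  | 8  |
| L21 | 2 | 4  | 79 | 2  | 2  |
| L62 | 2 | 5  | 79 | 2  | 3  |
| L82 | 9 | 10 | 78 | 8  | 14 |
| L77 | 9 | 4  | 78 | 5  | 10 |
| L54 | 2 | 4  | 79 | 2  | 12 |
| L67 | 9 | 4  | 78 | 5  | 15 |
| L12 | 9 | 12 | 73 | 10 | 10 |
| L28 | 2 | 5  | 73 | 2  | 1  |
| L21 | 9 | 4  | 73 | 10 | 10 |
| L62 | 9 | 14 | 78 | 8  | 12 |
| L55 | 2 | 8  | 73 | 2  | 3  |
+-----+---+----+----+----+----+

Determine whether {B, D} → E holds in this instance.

No

(B=2, D=73): 3 rows → E = 2, 2, 2 ✓
(B=2, D=79): 3 rows → E = 2, 2, 2 ✓
(B=9, D=78): 4 rows → E takes values {8, 5} — violation
(B=9, D=73): 2 rows → E = 10, 10 ✓
Two rows agree on {B, D} but differ on E, so {B, D} → E does not hold.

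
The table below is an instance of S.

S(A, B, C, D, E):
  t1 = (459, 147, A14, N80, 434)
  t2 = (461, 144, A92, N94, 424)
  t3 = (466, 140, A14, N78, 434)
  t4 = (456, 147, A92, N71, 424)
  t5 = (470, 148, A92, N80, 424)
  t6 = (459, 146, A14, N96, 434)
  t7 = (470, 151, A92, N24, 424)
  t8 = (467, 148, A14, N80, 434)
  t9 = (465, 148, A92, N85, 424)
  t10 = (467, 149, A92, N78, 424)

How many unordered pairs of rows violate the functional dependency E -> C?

0

E=434: all 4 rows agree on C — 0 pairs.
E=424: all 6 rows agree on C — 0 pairs.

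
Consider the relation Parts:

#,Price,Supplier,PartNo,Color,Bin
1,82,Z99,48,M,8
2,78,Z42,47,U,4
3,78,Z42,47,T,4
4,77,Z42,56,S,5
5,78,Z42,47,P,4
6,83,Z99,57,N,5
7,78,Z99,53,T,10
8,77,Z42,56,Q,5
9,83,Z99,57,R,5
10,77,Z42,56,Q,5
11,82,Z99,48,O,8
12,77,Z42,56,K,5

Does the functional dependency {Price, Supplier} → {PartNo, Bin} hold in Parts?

(Price=82, Supplier=Z99): rows 1, 11 → {PartNo,Bin} = (48, 8), (48, 8) ✓
(Price=78, Supplier=Z42): rows 2, 3, 5 → {PartNo,Bin} = (47, 4), (47, 4), (47, 4) ✓
(Price=77, Supplier=Z42): rows 4, 8, 10, 12 → {PartNo,Bin} = (56, 5), (56, 5), (56, 5), (56, 5) ✓
(Price=83, Supplier=Z99): rows 6, 9 → {PartNo,Bin} = (57, 5), (57, 5) ✓
(Price=78, Supplier=Z99): row 7 → {PartNo,Bin} = (53, 10) ✓
Every {Price, Supplier} value is associated with a single {PartNo, Bin} value, so {Price, Supplier} → {PartNo, Bin} holds.

Yes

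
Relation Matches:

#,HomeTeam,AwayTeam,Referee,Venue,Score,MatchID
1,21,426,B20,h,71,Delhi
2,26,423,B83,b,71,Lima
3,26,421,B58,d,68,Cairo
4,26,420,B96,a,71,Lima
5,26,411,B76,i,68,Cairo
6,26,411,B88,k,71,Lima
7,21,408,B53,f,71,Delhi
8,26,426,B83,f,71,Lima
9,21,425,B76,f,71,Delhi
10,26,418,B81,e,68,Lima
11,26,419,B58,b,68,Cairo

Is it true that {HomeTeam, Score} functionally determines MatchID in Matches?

(HomeTeam=21, Score=71): rows 1, 7, 9 → MatchID = Delhi, Delhi, Delhi ✓
(HomeTeam=26, Score=71): rows 2, 4, 6, 8 → MatchID = Lima, Lima, Lima, Lima ✓
(HomeTeam=26, Score=68): rows 3, 5, 10, 11 → MatchID takes values {Cairo, Lima} — violation
Two rows agree on {HomeTeam, Score} but differ on MatchID, so {HomeTeam, Score} -> MatchID does not hold.

No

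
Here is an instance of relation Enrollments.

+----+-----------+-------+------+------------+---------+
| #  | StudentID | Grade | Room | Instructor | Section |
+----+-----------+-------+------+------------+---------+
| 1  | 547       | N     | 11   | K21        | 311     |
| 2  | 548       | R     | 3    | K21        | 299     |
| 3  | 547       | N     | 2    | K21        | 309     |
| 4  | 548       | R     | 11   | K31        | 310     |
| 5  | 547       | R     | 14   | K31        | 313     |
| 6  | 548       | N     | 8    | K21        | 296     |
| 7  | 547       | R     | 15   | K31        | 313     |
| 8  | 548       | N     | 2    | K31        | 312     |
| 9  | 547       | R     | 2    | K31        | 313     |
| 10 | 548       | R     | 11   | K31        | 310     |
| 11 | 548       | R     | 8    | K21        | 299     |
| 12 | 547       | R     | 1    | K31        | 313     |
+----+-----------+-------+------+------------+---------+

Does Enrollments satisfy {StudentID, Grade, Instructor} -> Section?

(StudentID=547, Grade=N, Instructor=K21): rows 1, 3 → Section takes values {311, 309} — violation
(StudentID=548, Grade=R, Instructor=K21): rows 2, 11 → Section = 299, 299 ✓
(StudentID=548, Grade=R, Instructor=K31): rows 4, 10 → Section = 310, 310 ✓
(StudentID=547, Grade=R, Instructor=K31): rows 5, 7, 9, 12 → Section = 313, 313, 313, 313 ✓
(StudentID=548, Grade=N, Instructor=K21): row 6 → Section = 296 ✓
(StudentID=548, Grade=N, Instructor=K31): row 8 → Section = 312 ✓
Two rows agree on {StudentID, Grade, Instructor} but differ on Section, so {StudentID, Grade, Instructor} -> Section does not hold.

No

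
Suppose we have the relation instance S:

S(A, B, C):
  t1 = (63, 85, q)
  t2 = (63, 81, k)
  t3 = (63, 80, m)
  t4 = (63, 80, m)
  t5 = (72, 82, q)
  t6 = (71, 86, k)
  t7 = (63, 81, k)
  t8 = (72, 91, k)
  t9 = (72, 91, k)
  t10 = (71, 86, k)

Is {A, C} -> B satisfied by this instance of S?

Yes

(A=63, C=q): row 1 → B = 85 ✓
(A=63, C=k): rows 2, 7 → B = 81, 81 ✓
(A=63, C=m): rows 3, 4 → B = 80, 80 ✓
(A=72, C=q): row 5 → B = 82 ✓
(A=71, C=k): rows 6, 10 → B = 86, 86 ✓
(A=72, C=k): rows 8, 9 → B = 91, 91 ✓
Every {A, C} value is associated with a single B value, so {A, C} -> B holds.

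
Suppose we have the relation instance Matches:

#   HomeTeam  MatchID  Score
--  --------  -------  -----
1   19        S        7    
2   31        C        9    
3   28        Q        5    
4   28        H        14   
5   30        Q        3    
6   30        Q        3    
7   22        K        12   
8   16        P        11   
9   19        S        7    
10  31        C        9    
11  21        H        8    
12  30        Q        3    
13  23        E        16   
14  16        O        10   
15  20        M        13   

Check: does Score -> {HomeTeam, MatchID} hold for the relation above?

Yes

Score=7: rows 1, 9 → {HomeTeam,MatchID} = (19, S), (19, S) ✓
Score=9: rows 2, 10 → {HomeTeam,MatchID} = (31, C), (31, C) ✓
Score=5: row 3 → {HomeTeam,MatchID} = (28, Q) ✓
Score=14: row 4 → {HomeTeam,MatchID} = (28, H) ✓
Score=3: rows 5, 6, 12 → {HomeTeam,MatchID} = (30, Q), (30, Q), (30, Q) ✓
Score=12: row 7 → {HomeTeam,MatchID} = (22, K) ✓
Score=11: row 8 → {HomeTeam,MatchID} = (16, P) ✓
Score=8: row 11 → {HomeTeam,MatchID} = (21, H) ✓
Score=16: row 13 → {HomeTeam,MatchID} = (23, E) ✓
Score=10: row 14 → {HomeTeam,MatchID} = (16, O) ✓
Score=13: row 15 → {HomeTeam,MatchID} = (20, M) ✓
Every Score value is associated with a single {HomeTeam, MatchID} value, so Score -> {HomeTeam, MatchID} holds.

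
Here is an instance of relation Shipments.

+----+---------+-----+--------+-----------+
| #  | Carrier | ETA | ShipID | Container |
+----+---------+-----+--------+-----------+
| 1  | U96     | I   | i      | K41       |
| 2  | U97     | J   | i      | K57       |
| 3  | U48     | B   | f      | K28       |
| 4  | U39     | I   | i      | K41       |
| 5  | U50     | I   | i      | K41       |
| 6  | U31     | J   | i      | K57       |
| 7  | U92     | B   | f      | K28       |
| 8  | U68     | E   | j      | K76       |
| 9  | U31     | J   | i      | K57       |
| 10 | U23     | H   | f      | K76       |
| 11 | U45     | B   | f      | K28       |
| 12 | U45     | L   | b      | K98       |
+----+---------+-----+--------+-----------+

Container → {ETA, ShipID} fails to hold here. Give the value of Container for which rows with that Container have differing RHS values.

K76

Container=K41: rows 1, 4, 5 → {ETA,ShipID} = (I, i), (I, i), (I, i) ✓
Container=K57: rows 2, 6, 9 → {ETA,ShipID} = (J, i), (J, i), (J, i) ✓
Container=K28: rows 3, 7, 11 → {ETA,ShipID} = (B, f), (B, f), (B, f) ✓
Container=K76: rows 8, 10 → {ETA,ShipID} takes values {(E, j), (H, f)} — violation
Container=K98: row 12 → {ETA,ShipID} = (L, b) ✓
The only Container value with inconsistent RHS is Container=K76.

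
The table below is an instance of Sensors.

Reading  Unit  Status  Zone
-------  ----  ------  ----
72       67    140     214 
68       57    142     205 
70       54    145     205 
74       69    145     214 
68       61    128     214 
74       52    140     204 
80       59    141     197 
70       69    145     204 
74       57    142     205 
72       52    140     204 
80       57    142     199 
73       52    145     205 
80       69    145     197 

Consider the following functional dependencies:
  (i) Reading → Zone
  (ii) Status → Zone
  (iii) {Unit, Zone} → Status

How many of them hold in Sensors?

1

(i) Reading → Zone: Reading=72: 2 rows → Zone takes values {214, 204} — violation; Reading=68: 2 rows → Zone takes values {205, 214} — violation; Reading=70: 2 rows → Zone takes values {205, 204} — violation; Reading=74: 3 rows → Zone takes values {214, 204, 205} — violation; Reading=80: 3 rows → Zone takes values {197, 199} — violation — fails.
(ii) Status → Zone: Status=140: 3 rows → Zone takes values {214, 204} — violation; Status=142: 3 rows → Zone takes values {205, 199} — violation; Status=145: 5 rows → Zone takes values {205, 214, 204, 197} — violation — fails.
(iii) {Unit, Zone} → Status: every LHS value maps to a single RHS value — holds.
1 of the 3 dependencies holds.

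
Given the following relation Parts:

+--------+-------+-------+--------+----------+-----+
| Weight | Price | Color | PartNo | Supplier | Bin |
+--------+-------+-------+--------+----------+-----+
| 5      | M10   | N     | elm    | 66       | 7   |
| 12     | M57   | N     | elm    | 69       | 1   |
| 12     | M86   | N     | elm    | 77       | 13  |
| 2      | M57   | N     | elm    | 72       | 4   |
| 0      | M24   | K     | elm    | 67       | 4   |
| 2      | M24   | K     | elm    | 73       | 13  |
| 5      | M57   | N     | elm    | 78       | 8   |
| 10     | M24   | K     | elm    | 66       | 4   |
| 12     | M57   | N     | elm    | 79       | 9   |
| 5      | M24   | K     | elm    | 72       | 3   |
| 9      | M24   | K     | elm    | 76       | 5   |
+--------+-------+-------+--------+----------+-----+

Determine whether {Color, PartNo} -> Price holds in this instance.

No

(Color=N, PartNo=elm): 6 rows → Price takes values {M10, M57, M86} — violation
(Color=K, PartNo=elm): 5 rows → Price = M24, M24, M24, M24, M24 ✓
Two rows agree on {Color, PartNo} but differ on Price, so {Color, PartNo} -> Price does not hold.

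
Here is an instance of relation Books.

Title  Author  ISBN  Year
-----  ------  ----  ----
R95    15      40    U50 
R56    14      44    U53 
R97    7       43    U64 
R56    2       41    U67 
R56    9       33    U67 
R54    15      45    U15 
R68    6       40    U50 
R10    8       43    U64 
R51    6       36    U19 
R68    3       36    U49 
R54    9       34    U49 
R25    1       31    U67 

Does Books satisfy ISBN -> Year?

ISBN=40: 2 rows → Year = U50, U50 ✓
ISBN=44: 1 row → Year = U53 ✓
ISBN=43: 2 rows → Year = U64, U64 ✓
ISBN=41: 1 row → Year = U67 ✓
ISBN=33: 1 row → Year = U67 ✓
ISBN=45: 1 row → Year = U15 ✓
ISBN=36: 2 rows → Year takes values {U19, U49} — violation
ISBN=34: 1 row → Year = U49 ✓
ISBN=31: 1 row → Year = U67 ✓
Two rows agree on ISBN but differ on Year, so ISBN -> Year does not hold.

No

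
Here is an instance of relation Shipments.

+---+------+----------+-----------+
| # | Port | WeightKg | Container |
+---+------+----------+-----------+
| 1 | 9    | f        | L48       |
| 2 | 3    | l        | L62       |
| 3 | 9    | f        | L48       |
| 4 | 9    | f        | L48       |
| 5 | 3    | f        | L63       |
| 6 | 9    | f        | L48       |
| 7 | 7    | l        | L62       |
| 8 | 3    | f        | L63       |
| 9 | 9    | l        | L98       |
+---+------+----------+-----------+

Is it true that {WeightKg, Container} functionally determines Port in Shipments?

No

(WeightKg=f, Container=L48): rows 1, 3, 4, 6 → Port = 9, 9, 9, 9 ✓
(WeightKg=l, Container=L62): rows 2, 7 → Port takes values {3, 7} — violation
(WeightKg=f, Container=L63): rows 5, 8 → Port = 3, 3 ✓
(WeightKg=l, Container=L98): row 9 → Port = 9 ✓
Two rows agree on {WeightKg, Container} but differ on Port, so {WeightKg, Container} -> Port does not hold.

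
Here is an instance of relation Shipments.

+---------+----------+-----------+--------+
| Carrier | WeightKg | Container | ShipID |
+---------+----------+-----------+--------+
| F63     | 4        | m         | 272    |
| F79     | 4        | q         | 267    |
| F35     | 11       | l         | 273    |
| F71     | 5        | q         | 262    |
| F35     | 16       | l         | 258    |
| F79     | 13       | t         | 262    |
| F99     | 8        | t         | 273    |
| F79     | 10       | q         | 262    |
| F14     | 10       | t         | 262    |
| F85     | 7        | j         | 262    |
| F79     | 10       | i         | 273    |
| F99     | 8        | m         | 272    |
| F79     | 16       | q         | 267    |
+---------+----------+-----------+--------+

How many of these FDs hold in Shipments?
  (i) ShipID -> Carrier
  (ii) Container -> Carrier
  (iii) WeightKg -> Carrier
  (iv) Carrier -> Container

(i) ShipID -> Carrier: ShipID=272: 2 rows → Carrier takes values {F63, F99} — violation; ShipID=273: 3 rows → Carrier takes values {F35, F99, F79} — violation; ShipID=262: 5 rows → Carrier takes values {F71, F79, F14, F85} — violation — fails.
(ii) Container -> Carrier: Container=m: 2 rows → Carrier takes values {F63, F99} — violation; Container=q: 4 rows → Carrier takes values {F79, F71} — violation; Container=t: 3 rows → Carrier takes values {F79, F99, F14} — violation — fails.
(iii) WeightKg -> Carrier: WeightKg=4: 2 rows → Carrier takes values {F63, F79} — violation; WeightKg=16: 2 rows → Carrier takes values {F35, F79} — violation; WeightKg=10: 3 rows → Carrier takes values {F79, F14} — violation — fails.
(iv) Carrier -> Container: Carrier=F79: 5 rows → Container takes values {q, t, i} — violation; Carrier=F99: 2 rows → Container takes values {t, m} — violation — fails.
None of the 4 dependencies hold.

0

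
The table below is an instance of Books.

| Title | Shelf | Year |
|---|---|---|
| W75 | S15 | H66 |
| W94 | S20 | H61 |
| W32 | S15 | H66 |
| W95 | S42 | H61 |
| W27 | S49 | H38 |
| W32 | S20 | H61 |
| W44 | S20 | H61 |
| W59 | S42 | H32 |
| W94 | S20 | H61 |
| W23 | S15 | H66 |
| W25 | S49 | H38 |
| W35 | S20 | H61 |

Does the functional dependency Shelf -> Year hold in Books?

Shelf=S15: 3 rows → Year = H66, H66, H66 ✓
Shelf=S20: 5 rows → Year = H61, H61, H61, H61, H61 ✓
Shelf=S42: 2 rows → Year takes values {H61, H32} — violation
Shelf=S49: 2 rows → Year = H38, H38 ✓
Two rows agree on Shelf but differ on Year, so Shelf -> Year does not hold.

No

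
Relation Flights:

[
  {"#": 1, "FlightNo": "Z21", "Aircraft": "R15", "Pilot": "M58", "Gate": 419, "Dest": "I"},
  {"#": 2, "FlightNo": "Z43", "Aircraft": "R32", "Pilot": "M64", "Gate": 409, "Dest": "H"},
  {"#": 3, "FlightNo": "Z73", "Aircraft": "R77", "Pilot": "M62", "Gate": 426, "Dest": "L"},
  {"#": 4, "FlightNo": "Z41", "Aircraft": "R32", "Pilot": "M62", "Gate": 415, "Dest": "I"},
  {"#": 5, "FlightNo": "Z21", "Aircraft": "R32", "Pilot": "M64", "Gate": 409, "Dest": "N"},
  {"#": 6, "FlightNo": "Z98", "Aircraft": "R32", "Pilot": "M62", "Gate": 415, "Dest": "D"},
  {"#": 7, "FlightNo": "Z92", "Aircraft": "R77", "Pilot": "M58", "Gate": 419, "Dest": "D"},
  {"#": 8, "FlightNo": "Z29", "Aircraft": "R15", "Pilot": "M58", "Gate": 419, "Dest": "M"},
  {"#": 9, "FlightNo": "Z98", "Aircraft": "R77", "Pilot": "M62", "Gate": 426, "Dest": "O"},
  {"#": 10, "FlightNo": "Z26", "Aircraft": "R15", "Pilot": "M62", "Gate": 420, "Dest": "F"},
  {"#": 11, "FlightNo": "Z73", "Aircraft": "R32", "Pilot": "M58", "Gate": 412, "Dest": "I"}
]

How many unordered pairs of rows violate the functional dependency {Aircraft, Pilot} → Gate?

0

(Aircraft=R15, Pilot=M58): all 2 rows agree on Gate — 0 pairs.
(Aircraft=R32, Pilot=M64): all 2 rows agree on Gate — 0 pairs.
(Aircraft=R77, Pilot=M62): all 2 rows agree on Gate — 0 pairs.
(Aircraft=R32, Pilot=M62): all 2 rows agree on Gate — 0 pairs.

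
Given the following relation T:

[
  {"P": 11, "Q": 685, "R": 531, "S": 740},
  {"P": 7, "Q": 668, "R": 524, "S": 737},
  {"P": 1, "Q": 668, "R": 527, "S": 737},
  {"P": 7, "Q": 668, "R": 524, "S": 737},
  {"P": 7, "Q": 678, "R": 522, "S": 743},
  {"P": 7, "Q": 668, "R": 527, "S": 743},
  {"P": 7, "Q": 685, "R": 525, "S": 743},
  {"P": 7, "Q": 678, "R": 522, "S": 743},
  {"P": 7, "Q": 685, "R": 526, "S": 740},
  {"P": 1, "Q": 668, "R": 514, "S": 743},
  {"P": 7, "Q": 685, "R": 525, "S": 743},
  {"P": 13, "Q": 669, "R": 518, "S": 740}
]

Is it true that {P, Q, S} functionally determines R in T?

(P=11, Q=685, S=740): 1 row → R = 531 ✓
(P=7, Q=668, S=737): 2 rows → R = 524, 524 ✓
(P=1, Q=668, S=737): 1 row → R = 527 ✓
(P=7, Q=678, S=743): 2 rows → R = 522, 522 ✓
(P=7, Q=668, S=743): 1 row → R = 527 ✓
(P=7, Q=685, S=743): 2 rows → R = 525, 525 ✓
(P=7, Q=685, S=740): 1 row → R = 526 ✓
(P=1, Q=668, S=743): 1 row → R = 514 ✓
(P=13, Q=669, S=740): 1 row → R = 518 ✓
Every {P, Q, S} value is associated with a single R value, so {P, Q, S} -> R holds.

Yes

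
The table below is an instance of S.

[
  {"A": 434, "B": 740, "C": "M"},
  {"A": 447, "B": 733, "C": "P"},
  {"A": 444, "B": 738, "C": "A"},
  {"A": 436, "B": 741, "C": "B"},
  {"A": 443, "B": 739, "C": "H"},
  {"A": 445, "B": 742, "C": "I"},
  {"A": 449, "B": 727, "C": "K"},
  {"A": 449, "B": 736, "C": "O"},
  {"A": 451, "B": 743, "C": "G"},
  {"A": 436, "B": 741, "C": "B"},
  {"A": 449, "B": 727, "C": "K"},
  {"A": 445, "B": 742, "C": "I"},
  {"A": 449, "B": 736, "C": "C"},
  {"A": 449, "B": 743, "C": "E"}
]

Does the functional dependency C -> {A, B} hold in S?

Yes

C=M: 1 row → {A,B} = (434, 740) ✓
C=P: 1 row → {A,B} = (447, 733) ✓
C=A: 1 row → {A,B} = (444, 738) ✓
C=B: 2 rows → {A,B} = (436, 741), (436, 741) ✓
C=H: 1 row → {A,B} = (443, 739) ✓
C=I: 2 rows → {A,B} = (445, 742), (445, 742) ✓
C=K: 2 rows → {A,B} = (449, 727), (449, 727) ✓
C=O: 1 row → {A,B} = (449, 736) ✓
C=G: 1 row → {A,B} = (451, 743) ✓
C=C: 1 row → {A,B} = (449, 736) ✓
C=E: 1 row → {A,B} = (449, 743) ✓
Every C value is associated with a single {A, B} value, so C -> {A, B} holds.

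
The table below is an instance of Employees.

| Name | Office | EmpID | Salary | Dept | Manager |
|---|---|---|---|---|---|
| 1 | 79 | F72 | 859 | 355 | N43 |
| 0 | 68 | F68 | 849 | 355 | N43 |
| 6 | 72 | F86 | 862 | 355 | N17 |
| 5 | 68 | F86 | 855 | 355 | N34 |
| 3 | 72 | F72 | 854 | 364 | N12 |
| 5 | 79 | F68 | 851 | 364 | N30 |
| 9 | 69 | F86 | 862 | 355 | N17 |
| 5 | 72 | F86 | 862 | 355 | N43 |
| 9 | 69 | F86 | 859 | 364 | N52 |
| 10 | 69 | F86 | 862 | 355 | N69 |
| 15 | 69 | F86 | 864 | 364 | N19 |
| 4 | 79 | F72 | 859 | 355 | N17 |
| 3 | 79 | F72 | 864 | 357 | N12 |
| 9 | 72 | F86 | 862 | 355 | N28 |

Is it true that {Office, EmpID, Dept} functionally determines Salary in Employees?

(Office=79, EmpID=F72, Dept=355): 2 rows → Salary = 859, 859 ✓
(Office=68, EmpID=F68, Dept=355): 1 row → Salary = 849 ✓
(Office=72, EmpID=F86, Dept=355): 3 rows → Salary = 862, 862, 862 ✓
(Office=68, EmpID=F86, Dept=355): 1 row → Salary = 855 ✓
(Office=72, EmpID=F72, Dept=364): 1 row → Salary = 854 ✓
(Office=79, EmpID=F68, Dept=364): 1 row → Salary = 851 ✓
(Office=69, EmpID=F86, Dept=355): 2 rows → Salary = 862, 862 ✓
(Office=69, EmpID=F86, Dept=364): 2 rows → Salary takes values {859, 864} — violation
(Office=79, EmpID=F72, Dept=357): 1 row → Salary = 864 ✓
Two rows agree on {Office, EmpID, Dept} but differ on Salary, so {Office, EmpID, Dept} -> Salary does not hold.

No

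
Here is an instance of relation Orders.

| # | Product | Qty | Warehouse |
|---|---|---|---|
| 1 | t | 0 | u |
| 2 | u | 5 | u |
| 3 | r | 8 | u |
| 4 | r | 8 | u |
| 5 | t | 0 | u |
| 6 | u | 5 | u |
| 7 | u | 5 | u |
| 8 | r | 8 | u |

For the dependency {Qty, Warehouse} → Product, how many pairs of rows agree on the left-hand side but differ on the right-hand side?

0

(Qty=0, Warehouse=u): all 2 rows agree on Product — 0 pairs.
(Qty=5, Warehouse=u): all 3 rows agree on Product — 0 pairs.
(Qty=8, Warehouse=u): all 3 rows agree on Product — 0 pairs.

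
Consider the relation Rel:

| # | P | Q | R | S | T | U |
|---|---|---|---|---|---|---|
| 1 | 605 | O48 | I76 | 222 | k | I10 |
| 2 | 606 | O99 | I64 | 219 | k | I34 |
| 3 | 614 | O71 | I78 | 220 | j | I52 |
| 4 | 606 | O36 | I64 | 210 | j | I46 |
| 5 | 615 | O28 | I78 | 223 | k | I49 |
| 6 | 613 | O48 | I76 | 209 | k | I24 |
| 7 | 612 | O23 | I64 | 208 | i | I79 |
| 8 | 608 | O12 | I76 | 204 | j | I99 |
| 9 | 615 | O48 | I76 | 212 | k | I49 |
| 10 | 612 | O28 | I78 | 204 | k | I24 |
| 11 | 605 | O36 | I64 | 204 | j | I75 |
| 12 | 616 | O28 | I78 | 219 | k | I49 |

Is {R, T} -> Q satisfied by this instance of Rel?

(R=I76, T=k): rows 1, 6, 9 → Q = O48, O48, O48 ✓
(R=I64, T=k): row 2 → Q = O99 ✓
(R=I78, T=j): row 3 → Q = O71 ✓
(R=I64, T=j): rows 4, 11 → Q = O36, O36 ✓
(R=I78, T=k): rows 5, 10, 12 → Q = O28, O28, O28 ✓
(R=I64, T=i): row 7 → Q = O23 ✓
(R=I76, T=j): row 8 → Q = O12 ✓
Every {R, T} value is associated with a single Q value, so {R, T} -> Q holds.

Yes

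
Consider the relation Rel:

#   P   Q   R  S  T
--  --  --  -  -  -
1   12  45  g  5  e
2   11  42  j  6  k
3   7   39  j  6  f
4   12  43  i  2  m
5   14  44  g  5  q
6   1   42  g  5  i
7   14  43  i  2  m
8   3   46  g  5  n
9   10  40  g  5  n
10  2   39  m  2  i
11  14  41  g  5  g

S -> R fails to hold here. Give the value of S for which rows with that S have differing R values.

2

S=5: rows 1, 5, 6, 8, 9, 11 → R = g, g, g, g, g, g ✓
S=6: rows 2, 3 → R = j, j ✓
S=2: rows 4, 7, 10 → R takes values {i, m} — violation
The only S value with inconsistent R is S=2.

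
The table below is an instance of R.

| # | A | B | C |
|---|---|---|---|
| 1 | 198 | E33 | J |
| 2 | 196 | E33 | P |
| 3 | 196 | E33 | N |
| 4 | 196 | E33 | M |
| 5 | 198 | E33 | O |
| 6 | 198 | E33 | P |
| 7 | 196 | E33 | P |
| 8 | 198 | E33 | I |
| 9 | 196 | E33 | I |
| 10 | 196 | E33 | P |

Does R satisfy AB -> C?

No

(A=198, B=E33): rows 1, 5, 6, 8 → C takes values {J, O, P, I} — violation
(A=196, B=E33): rows 2, 3, 4, 7, 9, 10 → C takes values {P, N, M, I} — violation
Two rows agree on AB but differ on C, so AB -> C does not hold.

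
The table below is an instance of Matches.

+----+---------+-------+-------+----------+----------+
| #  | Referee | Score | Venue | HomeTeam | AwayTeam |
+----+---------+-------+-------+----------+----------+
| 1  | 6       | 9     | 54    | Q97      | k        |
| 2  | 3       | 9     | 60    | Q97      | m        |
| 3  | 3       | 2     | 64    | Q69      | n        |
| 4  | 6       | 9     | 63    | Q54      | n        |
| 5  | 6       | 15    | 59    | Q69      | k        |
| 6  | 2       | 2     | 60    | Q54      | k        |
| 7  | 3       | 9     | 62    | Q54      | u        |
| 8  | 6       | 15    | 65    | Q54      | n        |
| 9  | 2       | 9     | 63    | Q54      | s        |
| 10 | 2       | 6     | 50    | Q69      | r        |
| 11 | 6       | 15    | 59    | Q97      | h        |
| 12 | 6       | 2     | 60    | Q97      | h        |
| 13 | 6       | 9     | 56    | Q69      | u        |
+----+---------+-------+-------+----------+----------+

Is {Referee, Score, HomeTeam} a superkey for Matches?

All 13 rows have distinct {Referee, Score, HomeTeam} values, so {Referee, Score, HomeTeam} → (all attributes) holds and {Referee, Score, HomeTeam} is a superkey.

Yes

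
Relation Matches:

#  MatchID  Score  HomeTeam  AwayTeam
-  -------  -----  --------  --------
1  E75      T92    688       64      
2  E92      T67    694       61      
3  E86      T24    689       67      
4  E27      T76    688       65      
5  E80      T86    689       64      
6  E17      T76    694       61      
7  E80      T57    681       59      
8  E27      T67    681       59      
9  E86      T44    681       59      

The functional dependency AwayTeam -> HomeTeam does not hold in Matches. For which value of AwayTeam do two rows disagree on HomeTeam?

64

AwayTeam=64: rows 1, 5 → HomeTeam takes values {688, 689} — violation
AwayTeam=61: rows 2, 6 → HomeTeam = 694, 694 ✓
AwayTeam=67: row 3 → HomeTeam = 689 ✓
AwayTeam=65: row 4 → HomeTeam = 688 ✓
AwayTeam=59: rows 7, 8, 9 → HomeTeam = 681, 681, 681 ✓
The only AwayTeam value with inconsistent HomeTeam is AwayTeam=64.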